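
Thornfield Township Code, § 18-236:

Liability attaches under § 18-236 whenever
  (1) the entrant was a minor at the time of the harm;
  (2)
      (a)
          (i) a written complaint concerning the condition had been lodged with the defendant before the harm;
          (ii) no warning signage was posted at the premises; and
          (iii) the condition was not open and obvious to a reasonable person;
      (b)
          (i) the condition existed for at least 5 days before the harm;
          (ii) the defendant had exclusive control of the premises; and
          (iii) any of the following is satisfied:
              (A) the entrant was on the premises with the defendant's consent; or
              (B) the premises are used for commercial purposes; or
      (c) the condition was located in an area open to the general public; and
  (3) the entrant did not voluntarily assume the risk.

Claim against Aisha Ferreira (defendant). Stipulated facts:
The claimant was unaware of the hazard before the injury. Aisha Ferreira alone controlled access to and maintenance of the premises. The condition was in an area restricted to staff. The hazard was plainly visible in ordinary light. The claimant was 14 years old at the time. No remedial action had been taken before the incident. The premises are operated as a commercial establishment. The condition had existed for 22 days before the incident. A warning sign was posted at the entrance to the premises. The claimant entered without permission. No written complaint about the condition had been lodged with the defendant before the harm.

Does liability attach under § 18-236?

Yes — liable.

(1) entrant a minor — satisfied.
(i) complaint lodged — fails.
(ii) no signage posted — not satisfied.
(iii) not open/obvious — fails.
(a): F AND F AND F → false.
(i) condition ≥5 days old — met.
(ii) exclusive control — met.
(A) consent to enter — not satisfied.
(B) commercial use — met.
(iii) = F OR T = true.
(b) = T AND T AND T = true.
(c) public area — fails.
(2) = F OR T OR F = true.
(3) no assumed risk — met.
Overall = T AND T AND T = true.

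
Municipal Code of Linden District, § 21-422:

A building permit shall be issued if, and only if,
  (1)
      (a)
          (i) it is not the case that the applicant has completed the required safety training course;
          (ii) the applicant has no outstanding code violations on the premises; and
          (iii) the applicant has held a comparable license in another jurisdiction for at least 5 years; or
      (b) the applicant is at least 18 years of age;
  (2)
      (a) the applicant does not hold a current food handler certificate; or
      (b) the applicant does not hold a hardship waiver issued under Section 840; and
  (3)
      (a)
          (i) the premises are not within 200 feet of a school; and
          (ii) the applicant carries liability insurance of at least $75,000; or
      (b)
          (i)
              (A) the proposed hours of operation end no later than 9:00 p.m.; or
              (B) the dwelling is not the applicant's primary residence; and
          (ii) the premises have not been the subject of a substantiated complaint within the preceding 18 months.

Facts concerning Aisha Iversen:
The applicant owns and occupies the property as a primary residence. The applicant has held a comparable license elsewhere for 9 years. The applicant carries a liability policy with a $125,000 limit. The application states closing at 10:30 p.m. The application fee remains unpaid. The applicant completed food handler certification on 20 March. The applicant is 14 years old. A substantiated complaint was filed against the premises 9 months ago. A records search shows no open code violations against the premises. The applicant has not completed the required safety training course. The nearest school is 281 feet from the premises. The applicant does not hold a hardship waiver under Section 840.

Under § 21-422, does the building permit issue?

(i) not (safety training) — met.
(ii) no code violations — holds.
(iii) prior license ≥ 5 yr — satisfied.
(a) = T AND T AND T = true.
(b) age ≥ 18 — not satisfied.
(1) = T OR F = true.
(a) not (food handler cert.) — not met.
(b) not (hardship waiver) — satisfied.
(2) = F OR T = true.
(i) ≥200 ft from school — met.
(ii) insurance ≥ $75,000 — satisfied.
(a): T AND T → true.
(A) closes by 9 p.m. — fails.
(B) not (primary residence) — fails.
So (i) is not satisfied (F OR F).
(ii) no complaint in 18 mo. — not met.
(b) = F AND F = false.
(3) = T OR F = true.
Overall = T AND T AND T = true.

Yes — granted.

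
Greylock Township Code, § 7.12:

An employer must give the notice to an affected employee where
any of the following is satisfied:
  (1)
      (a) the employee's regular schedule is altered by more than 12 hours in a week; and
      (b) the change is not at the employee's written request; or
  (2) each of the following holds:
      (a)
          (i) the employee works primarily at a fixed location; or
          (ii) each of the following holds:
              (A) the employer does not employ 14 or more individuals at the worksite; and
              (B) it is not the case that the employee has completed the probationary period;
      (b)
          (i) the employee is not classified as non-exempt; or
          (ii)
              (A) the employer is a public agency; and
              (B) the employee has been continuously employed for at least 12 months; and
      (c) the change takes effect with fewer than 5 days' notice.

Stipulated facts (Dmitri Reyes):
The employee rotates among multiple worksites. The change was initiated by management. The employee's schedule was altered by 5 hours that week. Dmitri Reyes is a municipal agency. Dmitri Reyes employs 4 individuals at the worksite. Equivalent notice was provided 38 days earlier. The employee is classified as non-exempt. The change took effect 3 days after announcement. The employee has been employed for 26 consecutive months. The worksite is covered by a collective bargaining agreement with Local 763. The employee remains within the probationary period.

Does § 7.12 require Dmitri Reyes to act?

Yes — required.

(a) schedule shift > 12h — fails.
(b) not employee-requested — satisfied.
(1): F AND T → false.
(i) fixed location — not satisfied.
(A) not (≥ 14 at site) — satisfied.
(B) not (past probation) — holds.
So (ii) is satisfied (T AND T).
(a): F OR T → true.
(i) not (non-exempt) — not met.
(A) public agency — holds.
(B) tenure ≥ 12 mo. — met.
(ii): T AND T → true.
So (b) is satisfied (F OR T).
(c) < 5 days' notice — holds.
So (2) is satisfied (T AND T AND T).
Overall = F OR T = true.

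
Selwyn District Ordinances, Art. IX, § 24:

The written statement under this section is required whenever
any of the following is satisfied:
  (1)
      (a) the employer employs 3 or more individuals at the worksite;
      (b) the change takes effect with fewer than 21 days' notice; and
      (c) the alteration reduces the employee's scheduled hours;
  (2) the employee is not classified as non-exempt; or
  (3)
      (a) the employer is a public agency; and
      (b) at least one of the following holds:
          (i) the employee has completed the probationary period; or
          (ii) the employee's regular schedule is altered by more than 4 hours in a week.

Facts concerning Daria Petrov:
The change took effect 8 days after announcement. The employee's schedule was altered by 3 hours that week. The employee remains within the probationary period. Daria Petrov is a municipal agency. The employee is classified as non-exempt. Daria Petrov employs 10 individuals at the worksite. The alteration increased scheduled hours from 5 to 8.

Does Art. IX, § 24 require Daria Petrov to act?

No — not required.

(a) ≥ 3 at site — satisfied.
(b) < 21 days' notice — holds.
(c) hours reduced — not met.
So (1) is not satisfied (T AND T AND F).
(2) not (non-exempt) — not satisfied.
(a) public agency — met.
(i) past probation — fails.
(ii) schedule shift > 4h — not satisfied.
(b): F OR F → false.
(3): T AND F → false.
Overall: F OR F OR F → false.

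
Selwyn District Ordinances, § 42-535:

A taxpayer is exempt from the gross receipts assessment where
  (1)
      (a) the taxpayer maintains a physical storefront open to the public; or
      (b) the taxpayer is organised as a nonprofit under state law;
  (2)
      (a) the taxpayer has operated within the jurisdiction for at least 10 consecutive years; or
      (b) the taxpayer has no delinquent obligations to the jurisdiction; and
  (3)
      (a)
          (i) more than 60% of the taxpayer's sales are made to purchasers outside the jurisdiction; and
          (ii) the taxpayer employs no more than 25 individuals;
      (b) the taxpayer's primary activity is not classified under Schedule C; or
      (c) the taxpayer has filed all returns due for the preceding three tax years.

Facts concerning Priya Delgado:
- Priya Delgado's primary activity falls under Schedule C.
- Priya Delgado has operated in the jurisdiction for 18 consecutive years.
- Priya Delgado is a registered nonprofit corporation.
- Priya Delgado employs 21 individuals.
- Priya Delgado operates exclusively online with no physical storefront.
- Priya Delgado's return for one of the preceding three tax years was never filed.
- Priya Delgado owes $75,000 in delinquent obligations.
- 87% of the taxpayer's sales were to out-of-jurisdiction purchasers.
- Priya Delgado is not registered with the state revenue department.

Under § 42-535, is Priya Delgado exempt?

Yes — exempt.

(a) has storefront — not satisfied.
(b) nonprofit — holds.
(1): F OR T → true.
(a) ≥ 10 yrs in jurisdiction — satisfied.
(b) no delinquency — fails.
So (2) is satisfied (T OR F).
(i) >60% out-of-jur. sales — satisfied.
(ii) ≤ 25 employees — satisfied.
(a) = T AND T = true.
(b) not (Schedule C activity) — fails.
(c) returns current — not satisfied.
(3) = T OR F OR F = true.
Overall: T AND T AND T → true.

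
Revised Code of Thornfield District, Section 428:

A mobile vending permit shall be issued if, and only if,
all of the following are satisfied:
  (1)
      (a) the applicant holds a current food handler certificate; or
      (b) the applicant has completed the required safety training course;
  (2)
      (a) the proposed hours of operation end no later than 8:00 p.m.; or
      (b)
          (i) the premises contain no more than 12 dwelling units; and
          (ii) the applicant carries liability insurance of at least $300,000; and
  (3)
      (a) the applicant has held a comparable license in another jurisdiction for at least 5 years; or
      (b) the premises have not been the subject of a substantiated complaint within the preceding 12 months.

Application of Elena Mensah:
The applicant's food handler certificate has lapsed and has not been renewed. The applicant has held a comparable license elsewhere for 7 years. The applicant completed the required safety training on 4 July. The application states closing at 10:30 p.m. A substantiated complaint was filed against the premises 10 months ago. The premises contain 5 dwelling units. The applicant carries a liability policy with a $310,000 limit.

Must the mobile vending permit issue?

(a) food handler cert. — not satisfied.
(b) safety training — met.
So (1) is satisfied (F OR T).
(a) closes by 8 p.m. — not satisfied.
(i) ≤ 12 units — met.
(ii) insurance ≥ $300,000 — holds.
(b) = T AND T = true.
So (2) is satisfied (F OR T).
(a) prior license ≥ 5 yr — met.
(b) no complaint in 12 mo. — not met.
So (3) is satisfied (T OR F).
So Overall is satisfied (T AND T AND T).

Yes — granted.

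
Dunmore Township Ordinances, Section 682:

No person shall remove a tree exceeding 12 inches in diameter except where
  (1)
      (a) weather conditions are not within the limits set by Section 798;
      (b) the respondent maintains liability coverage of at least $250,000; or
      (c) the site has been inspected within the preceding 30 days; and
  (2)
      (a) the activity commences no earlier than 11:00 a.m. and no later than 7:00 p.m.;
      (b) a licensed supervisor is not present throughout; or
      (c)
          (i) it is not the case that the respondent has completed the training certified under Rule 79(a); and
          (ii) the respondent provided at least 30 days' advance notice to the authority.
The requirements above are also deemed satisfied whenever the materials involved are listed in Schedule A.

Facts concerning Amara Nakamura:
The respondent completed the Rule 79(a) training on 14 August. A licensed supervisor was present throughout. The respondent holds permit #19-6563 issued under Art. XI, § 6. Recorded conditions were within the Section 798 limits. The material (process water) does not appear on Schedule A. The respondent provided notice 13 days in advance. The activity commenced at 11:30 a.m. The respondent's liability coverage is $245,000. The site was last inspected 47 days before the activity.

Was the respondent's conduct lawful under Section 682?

(a) not (weather ok) — not met.
(b) coverage ≥ $250,000 — not satisfied.
(c) site inspected — not met.
So (1) is not satisfied (F OR F OR F).
(a) start within hours — satisfied.
(b) not (supervisor present) — not met.
(i) not (training certified) — not satisfied.
(ii) ≥30 days' notice — not met.
(c): F AND F → false.
So (2) is satisfied (T OR F OR F).
So Overall is not satisfied (F AND T).
Exception (Schedule A material) — not satisfied.
Result: main false OR exception false → false.

No — unlawful.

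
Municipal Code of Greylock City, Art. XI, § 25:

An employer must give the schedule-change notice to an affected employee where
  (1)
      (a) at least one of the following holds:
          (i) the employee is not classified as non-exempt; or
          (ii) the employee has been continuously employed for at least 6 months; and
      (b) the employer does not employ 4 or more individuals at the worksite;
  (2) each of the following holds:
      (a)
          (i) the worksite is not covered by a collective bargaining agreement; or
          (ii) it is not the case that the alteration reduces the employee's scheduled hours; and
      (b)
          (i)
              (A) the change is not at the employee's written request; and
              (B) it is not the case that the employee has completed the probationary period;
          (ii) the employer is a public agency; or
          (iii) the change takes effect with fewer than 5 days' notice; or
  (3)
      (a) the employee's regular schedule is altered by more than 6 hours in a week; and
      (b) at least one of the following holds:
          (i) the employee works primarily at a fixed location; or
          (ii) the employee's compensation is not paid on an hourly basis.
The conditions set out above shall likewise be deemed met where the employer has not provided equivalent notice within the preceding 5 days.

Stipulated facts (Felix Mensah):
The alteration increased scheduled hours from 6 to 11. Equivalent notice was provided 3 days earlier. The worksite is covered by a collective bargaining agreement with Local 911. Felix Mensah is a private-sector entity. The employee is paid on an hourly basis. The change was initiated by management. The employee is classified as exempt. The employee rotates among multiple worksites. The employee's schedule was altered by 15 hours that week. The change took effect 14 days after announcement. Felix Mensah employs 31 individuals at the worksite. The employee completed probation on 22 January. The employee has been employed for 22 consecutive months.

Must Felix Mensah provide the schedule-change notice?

No — not required.

(i) not (non-exempt) — holds.
(ii) tenure ≥ 6 mo. — satisfied.
(a): T OR T → true.
(b) not (≥ 4 at site) — not met.
So (1) is not satisfied (T AND F).
(i) no CBA — not satisfied.
(ii) not (hours reduced) — satisfied.
(a): F OR T → true.
(A) not employee-requested — holds.
(B) not (past probation) — not satisfied.
(i) = T AND F = false.
(ii) public agency — not met.
(iii) < 5 days' notice — not met.
(b) = F OR F OR F = false.
So (2) is not satisfied (T AND F).
(a) schedule shift > 6h — holds.
(i) fixed location — not met.
(ii) not (hourly-paid) — not satisfied.
So (b) is not satisfied (F OR F).
(3) = T AND F = false.
Overall = F OR F OR F = false.
Exception (no recent notice) — not satisfied.
Result: main false OR exception false → false.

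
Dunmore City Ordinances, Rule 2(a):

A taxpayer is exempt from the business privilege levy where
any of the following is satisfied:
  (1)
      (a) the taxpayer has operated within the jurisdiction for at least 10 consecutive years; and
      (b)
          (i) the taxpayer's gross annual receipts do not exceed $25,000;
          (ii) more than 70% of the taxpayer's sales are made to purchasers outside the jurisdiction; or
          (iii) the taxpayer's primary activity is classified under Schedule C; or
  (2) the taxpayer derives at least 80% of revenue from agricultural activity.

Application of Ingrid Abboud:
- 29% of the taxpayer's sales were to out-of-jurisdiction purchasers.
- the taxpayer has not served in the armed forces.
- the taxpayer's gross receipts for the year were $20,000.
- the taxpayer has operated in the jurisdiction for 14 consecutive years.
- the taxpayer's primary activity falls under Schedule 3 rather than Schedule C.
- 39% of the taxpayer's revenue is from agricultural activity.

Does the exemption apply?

(a) ≥ 10 yrs in jurisdiction — met.
(i) receipts ≤ $25,000 — satisfied.
(ii) >70% out-of-jur. sales — not met.
(iii) Schedule C activity — not met.
(b) = T OR F OR F = true.
(1): T AND T → true.
(2) ≥80% agricultural — not satisfied.
So Overall is satisfied (T OR F).

Yes — exempt.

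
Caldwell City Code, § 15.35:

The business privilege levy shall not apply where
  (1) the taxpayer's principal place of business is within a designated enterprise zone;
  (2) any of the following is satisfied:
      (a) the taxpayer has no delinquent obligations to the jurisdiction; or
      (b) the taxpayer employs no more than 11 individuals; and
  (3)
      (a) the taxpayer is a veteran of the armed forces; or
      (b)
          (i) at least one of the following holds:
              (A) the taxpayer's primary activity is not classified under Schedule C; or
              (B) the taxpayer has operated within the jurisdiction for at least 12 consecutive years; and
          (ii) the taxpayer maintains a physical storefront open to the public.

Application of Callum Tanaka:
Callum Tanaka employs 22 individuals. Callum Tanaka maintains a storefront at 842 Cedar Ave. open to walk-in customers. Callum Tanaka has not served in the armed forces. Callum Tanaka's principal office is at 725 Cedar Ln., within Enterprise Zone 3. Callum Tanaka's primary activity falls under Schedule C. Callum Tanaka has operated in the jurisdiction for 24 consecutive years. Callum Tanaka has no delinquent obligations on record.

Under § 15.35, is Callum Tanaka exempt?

(1) in enterprise zone — holds.
(a) no delinquency — satisfied.
(b) ≤ 11 employees — fails.
So (2) is satisfied (T OR F).
(a) veteran — not met.
(A) not (Schedule C activity) — fails.
(B) ≥ 12 yrs in jurisdiction — met.
(i) = F OR T = true.
(ii) has storefront — holds.
(b) = T AND T = true.
(3) = F OR T = true.
Overall: T AND T AND T → true.

Yes — exempt.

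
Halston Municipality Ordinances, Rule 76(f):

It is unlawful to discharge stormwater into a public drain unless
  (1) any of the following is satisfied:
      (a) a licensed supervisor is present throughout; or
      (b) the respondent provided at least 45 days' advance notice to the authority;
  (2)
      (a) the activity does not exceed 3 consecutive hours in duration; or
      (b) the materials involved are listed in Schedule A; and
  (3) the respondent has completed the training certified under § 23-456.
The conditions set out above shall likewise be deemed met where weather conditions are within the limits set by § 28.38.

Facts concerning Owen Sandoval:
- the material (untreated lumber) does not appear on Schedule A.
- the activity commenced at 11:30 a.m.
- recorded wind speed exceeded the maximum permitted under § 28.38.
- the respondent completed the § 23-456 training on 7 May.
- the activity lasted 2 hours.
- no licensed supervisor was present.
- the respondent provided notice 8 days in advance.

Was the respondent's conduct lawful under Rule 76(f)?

No — unlawful.

(a) supervisor present — not satisfied.
(b) ≥45 days' notice — fails.
(1): F OR F → false.
(a) ≤ 3 hrs duration — holds.
(b) Schedule A material — fails.
(2): T OR F → true.
(3) training certified — holds.
Overall: F AND T AND T → false.
Exception (weather ok) — not satisfied.
Result: main false OR exception false → false.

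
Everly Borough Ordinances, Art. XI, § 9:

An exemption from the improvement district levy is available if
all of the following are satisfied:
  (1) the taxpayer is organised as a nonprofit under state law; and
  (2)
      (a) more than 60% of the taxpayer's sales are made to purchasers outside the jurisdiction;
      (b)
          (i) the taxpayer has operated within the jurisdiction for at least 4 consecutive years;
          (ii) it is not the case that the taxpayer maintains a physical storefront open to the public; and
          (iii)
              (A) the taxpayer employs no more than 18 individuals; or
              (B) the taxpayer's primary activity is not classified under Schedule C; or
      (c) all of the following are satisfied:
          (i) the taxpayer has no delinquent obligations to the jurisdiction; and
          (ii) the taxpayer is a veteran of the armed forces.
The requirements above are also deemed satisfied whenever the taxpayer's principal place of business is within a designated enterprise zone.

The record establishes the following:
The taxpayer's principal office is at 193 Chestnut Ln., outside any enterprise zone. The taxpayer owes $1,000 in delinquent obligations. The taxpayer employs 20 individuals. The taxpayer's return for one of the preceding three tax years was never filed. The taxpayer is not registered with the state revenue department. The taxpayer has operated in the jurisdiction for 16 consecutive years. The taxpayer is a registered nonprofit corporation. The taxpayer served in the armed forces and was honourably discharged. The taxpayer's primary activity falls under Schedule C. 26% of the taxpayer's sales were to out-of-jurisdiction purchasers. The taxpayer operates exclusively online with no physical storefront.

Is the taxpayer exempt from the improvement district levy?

(1) nonprofit — satisfied.
(a) >60% out-of-jur. sales — fails.
(i) ≥ 4 yrs in jurisdiction — holds.
(ii) not (has storefront) — met.
(A) ≤ 18 employees — fails.
(B) not (Schedule C activity) — fails.
(iii): F OR F → false.
So (b) is not satisfied (T AND T AND F).
(i) no delinquency — not satisfied.
(ii) veteran — holds.
(c) = F AND T = false.
So (2) is not satisfied (F OR F OR F).
So Overall is not satisfied (T AND F).
Exception (in enterprise zone) — not satisfied.
Result: main false OR exception false → false.

No — not exempt.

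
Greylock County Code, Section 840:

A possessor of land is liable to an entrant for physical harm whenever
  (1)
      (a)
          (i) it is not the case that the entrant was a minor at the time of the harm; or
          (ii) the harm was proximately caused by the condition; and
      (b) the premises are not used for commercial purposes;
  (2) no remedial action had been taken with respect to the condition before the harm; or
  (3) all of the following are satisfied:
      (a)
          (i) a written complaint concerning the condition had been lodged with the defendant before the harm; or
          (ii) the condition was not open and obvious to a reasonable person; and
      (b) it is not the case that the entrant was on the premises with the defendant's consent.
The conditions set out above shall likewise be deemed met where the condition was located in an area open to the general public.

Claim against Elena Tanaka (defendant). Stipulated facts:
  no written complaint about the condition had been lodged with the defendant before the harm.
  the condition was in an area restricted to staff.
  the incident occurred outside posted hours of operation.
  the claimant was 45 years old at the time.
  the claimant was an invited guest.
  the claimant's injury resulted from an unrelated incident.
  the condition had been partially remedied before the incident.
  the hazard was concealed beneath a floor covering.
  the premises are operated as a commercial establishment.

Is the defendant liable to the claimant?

(i) not (entrant a minor) — satisfied.
(ii) proximate cause — not met.
(a): T OR F → true.
(b) not (commercial use) — fails.
So (1) is not satisfied (T AND F).
(2) no remedial action — not met.
(i) complaint lodged — not satisfied.
(ii) not open/obvious — satisfied.
So (a) is satisfied (F OR T).
(b) not (consent to enter) — fails.
(3): T AND F → false.
Overall = F OR F OR F = false.
Exception (public area) — not satisfied.
Result: main false OR exception false → false.

No — not liable.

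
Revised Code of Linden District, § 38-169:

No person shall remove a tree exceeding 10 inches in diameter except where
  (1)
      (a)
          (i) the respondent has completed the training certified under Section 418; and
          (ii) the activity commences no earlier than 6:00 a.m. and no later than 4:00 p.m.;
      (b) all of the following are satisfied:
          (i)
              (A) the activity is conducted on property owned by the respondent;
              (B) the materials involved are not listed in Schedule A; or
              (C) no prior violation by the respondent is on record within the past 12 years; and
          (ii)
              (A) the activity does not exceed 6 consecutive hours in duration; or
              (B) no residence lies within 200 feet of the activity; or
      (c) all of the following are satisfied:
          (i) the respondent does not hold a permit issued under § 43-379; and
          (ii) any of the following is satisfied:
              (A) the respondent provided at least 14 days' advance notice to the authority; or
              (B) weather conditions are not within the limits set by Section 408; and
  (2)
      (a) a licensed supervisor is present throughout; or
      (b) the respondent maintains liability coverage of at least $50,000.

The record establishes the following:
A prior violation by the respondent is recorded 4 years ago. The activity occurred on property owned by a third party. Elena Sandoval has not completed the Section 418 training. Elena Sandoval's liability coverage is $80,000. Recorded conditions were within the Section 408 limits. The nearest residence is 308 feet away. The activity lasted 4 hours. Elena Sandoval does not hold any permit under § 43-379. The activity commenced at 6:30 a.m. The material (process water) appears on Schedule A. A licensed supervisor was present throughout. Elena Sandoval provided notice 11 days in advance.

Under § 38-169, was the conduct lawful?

(i) training certified — not met.
(ii) start within hours — met.
(a): F AND T → false.
(A) own property — fails.
(B) not (Schedule A material) — not satisfied.
(C) no prior violation — fails.
(i): F OR F OR F → false.
(A) ≤ 6 hrs duration — satisfied.
(B) no residence in 200 ft — satisfied.
So (ii) is satisfied (T OR T).
(b): F AND T → false.
(i) not (holds permit) — satisfied.
(A) ≥14 days' notice — fails.
(B) not (weather ok) — not met.
So (ii) is not satisfied (F OR F).
(c) = T AND F = false.
(1): F OR F OR F → false.
(a) supervisor present — met.
(b) coverage ≥ $50,000 — met.
(2) = T OR T = true.
So Overall is not satisfied (F AND T).

No — unlawful.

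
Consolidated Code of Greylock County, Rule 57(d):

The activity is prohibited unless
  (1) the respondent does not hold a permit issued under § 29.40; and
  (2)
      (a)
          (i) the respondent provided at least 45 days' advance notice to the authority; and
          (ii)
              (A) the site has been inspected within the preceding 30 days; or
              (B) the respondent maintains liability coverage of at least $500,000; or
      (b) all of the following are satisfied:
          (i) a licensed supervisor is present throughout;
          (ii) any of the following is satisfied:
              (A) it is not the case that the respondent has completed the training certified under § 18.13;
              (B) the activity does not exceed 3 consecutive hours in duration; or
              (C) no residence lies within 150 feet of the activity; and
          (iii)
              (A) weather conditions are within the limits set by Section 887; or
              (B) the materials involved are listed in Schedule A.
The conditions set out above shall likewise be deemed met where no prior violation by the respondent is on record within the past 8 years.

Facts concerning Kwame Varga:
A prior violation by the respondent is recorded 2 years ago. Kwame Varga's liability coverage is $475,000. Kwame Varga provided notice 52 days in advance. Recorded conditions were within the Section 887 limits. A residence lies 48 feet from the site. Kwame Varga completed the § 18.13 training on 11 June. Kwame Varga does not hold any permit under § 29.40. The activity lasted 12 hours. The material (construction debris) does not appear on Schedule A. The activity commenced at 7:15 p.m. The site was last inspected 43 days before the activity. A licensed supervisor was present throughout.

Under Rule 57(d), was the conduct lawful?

No — unlawful.

(1) not (holds permit) — satisfied.
(i) ≥45 days' notice — satisfied.
(A) site inspected — not met.
(B) coverage ≥ $500,000 — not satisfied.
(ii): F OR F → false.
So (a) is not satisfied (T AND F).
(i) supervisor present — satisfied.
(A) not (training certified) — not satisfied.
(B) ≤ 3 hrs duration — fails.
(C) no residence in 150 ft — not satisfied.
So (ii) is not satisfied (F OR F OR F).
(A) weather ok — met.
(B) Schedule A material — not satisfied.
So (iii) is satisfied (T OR F).
(b) = T AND F AND T = false.
So (2) is not satisfied (F OR F).
So Overall is not satisfied (T AND F).
Exception (no prior violation) — not satisfied.
Result: main false OR exception false → false.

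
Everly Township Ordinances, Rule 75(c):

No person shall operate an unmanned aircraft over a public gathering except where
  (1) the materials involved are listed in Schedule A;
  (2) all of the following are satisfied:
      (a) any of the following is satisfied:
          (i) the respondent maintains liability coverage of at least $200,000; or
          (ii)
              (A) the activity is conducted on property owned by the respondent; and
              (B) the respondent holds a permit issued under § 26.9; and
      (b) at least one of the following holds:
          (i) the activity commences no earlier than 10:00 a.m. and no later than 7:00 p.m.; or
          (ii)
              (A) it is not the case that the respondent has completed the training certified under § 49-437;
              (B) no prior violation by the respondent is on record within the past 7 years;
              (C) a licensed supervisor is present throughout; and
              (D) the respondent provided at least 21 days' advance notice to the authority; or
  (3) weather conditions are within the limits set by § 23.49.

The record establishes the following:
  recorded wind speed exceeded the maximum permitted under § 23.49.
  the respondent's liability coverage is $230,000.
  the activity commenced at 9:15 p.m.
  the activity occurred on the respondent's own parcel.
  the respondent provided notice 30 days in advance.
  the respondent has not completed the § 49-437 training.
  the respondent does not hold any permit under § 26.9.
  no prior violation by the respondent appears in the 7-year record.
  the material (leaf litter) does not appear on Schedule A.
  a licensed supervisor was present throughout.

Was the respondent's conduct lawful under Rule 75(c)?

(1) Schedule A material — not met.
(i) coverage ≥ $200,000 — met.
(A) own property — satisfied.
(B) holds permit — not met.
(ii) = T AND F = false.
(a) = T OR F = true.
(i) start within hours — not satisfied.
(A) not (training certified) — met.
(B) no prior violation — holds.
(C) supervisor present — satisfied.
(D) ≥21 days' notice — met.
So (ii) is satisfied (T AND T AND T AND T).
(b) = F OR T = true.
(2): T AND T → true.
(3) weather ok — not satisfied.
Overall: F OR T OR F → true.

Yes — lawful.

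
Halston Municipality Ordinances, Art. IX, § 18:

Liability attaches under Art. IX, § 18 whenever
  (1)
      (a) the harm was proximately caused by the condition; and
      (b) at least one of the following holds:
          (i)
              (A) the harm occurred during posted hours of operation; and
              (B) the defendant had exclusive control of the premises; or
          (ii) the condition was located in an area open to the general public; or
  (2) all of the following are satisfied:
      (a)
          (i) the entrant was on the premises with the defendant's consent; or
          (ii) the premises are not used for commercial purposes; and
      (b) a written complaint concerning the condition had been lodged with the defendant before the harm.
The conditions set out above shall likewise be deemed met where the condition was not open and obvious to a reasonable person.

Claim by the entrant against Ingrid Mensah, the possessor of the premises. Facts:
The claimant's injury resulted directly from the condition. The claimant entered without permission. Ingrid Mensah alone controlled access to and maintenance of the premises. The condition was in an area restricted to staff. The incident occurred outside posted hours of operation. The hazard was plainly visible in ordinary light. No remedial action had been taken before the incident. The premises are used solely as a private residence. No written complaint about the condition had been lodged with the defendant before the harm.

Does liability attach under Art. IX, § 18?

No — not liable.

(a) proximate cause — satisfied.
(A) during posted hours — not met.
(B) exclusive control — met.
(i) = F AND T = false.
(ii) public area — not met.
(b): F OR F → false.
(1): T AND F → false.
(i) consent to enter — not met.
(ii) not (commercial use) — met.
(a): F OR T → true.
(b) complaint lodged — not satisfied.
So (2) is not satisfied (T AND F).
So Overall is not satisfied (F OR F).
Exception (not open/obvious) — not satisfied.
Result: main false OR exception false → false.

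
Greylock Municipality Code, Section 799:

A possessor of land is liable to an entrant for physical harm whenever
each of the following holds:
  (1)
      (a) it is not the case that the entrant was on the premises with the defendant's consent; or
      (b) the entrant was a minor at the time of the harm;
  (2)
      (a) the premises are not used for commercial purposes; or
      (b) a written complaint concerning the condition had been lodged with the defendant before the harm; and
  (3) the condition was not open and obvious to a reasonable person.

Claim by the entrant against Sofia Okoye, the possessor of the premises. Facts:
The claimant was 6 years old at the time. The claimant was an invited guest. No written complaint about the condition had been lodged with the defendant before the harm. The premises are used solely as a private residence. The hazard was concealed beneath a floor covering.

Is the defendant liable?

(a) not (consent to enter) — not met.
(b) entrant a minor — holds.
(1) = F OR T = true.
(a) not (commercial use) — met.
(b) complaint lodged — not met.
So (2) is satisfied (T OR F).
(3) not open/obvious — met.
Overall: T AND T AND T → true.

Yes — liable.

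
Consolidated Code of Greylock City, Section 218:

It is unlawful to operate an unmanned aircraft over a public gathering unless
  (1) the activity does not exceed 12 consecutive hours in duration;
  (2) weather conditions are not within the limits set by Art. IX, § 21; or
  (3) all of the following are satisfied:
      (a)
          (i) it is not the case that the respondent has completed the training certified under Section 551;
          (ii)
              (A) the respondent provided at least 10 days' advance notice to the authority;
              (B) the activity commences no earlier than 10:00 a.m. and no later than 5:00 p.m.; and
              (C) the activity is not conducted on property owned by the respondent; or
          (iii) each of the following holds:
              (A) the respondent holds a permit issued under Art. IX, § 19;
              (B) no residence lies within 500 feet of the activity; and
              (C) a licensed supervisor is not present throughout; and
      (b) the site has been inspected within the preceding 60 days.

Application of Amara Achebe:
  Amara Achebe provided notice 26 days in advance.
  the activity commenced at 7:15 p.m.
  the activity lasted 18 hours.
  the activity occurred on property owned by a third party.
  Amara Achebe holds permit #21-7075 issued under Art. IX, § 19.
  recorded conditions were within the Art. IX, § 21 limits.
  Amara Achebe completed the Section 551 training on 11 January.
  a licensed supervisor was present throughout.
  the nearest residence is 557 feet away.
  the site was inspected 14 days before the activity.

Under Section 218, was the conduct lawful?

(1) ≤ 12 hrs duration — fails.
(2) not (weather ok) — not met.
(i) not (training certified) — fails.
(A) ≥10 days' notice — satisfied.
(B) start within hours — not satisfied.
(C) not (own property) — met.
(ii): T AND F AND T → false.
(A) holds permit — satisfied.
(B) no residence in 500 ft — met.
(C) not (supervisor present) — not satisfied.
So (iii) is not satisfied (T AND T AND F).
(a) = F OR F OR F = false.
(b) site inspected — met.
(3) = F AND T = false.
Overall = F OR F OR F = false.

No — unlawful.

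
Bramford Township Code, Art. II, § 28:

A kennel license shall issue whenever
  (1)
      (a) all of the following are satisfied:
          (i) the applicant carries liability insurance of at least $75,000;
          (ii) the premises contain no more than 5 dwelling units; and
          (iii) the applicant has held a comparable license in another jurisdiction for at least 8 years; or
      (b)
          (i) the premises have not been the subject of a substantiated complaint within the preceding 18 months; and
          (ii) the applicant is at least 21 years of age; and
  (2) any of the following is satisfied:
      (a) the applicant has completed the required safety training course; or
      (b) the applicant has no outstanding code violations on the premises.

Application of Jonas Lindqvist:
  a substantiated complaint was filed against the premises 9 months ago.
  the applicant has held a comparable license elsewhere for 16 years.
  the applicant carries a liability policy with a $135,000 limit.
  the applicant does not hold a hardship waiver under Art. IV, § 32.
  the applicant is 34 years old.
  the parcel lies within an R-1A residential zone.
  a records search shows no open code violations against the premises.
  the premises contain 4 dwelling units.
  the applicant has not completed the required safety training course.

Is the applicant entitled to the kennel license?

Yes — granted.

(i) insurance ≥ $75,000 — holds.
(ii) ≤ 5 units — holds.
(iii) prior license ≥ 8 yr — holds.
(a): T AND T AND T → true.
(i) no complaint in 18 mo. — not met.
(ii) age ≥ 21 — holds.
(b) = F AND T = false.
(1) = T OR F = true.
(a) safety training — not met.
(b) no code violations — met.
(2): F OR T → true.
So Overall is satisfied (T AND T).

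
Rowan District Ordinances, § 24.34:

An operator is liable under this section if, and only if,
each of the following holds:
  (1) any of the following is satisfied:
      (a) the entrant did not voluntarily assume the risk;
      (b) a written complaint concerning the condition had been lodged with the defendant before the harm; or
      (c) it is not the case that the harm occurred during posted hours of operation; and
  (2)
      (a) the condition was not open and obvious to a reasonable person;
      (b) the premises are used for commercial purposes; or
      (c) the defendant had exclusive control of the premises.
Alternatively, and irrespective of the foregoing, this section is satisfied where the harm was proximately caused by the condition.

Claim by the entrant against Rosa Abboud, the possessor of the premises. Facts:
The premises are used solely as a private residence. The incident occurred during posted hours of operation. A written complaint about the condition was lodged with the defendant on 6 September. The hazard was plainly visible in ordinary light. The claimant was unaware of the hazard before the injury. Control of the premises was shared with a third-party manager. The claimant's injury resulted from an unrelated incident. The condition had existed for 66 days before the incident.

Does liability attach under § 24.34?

(a) no assumed risk — satisfied.
(b) complaint lodged — satisfied.
(c) not (during posted hours) — fails.
(1): T OR T OR F → true.
(a) not open/obvious — not satisfied.
(b) commercial use — not met.
(c) exclusive control — not satisfied.
So (2) is not satisfied (F OR F OR F).
Overall = T AND F = false.
Exception (proximate cause) — not satisfied.
Result: main false OR exception false → false.

No — not liable.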